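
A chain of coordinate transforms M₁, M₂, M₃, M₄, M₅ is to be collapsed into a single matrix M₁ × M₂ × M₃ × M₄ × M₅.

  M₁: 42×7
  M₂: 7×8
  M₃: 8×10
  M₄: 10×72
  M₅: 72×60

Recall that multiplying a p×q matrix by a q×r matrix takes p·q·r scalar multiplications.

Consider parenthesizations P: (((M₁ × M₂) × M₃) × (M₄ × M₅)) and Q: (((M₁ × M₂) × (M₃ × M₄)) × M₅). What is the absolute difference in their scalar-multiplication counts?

Order P = (((M₁ × M₂) × M₃) × (M₄ × M₅)): (M₁ × M₂): 42×7 by 7×8 → 42×8, cost 42·7·8 = 2352; ((M₁ × M₂) × M₃): 42×8 by 8×10 → 42×10, cost 42·8·10 = 3360; cumulative 5712; (M₄ × M₅): 10×72 by 72×60 → 10×60, cost 10·72·60 = 43200; (((M₁ × M₂) × M₃) × (M₄ × M₅)): 42×10 by 10×60 → 42×60, cost 42·10·60 = 25200; cumulative 74112. Total 74112.
Order Q = (((M₁ × M₂) × (M₃ × M₄)) × M₅): (M₁ × M₂): 42×7 by 7×8 → 42×8, cost 42·7·8 = 2352; (M₃ × M₄): 8×10 by 10×72 → 8×72, cost 8·10·72 = 5760; ((M₁ × M₂) × (M₃ × M₄)): 42×8 by 8×72 → 42×72, cost 42·8·72 = 24192; cumulative 32304; (((M₁ × M₂) × (M₃ × M₄)) × M₅): 42×72 by 72×60 → 42×60, cost 42·72·60 = 181440; cumulative 213744. Total 213744.
Difference: |74112 − 213744| = 139632.

139632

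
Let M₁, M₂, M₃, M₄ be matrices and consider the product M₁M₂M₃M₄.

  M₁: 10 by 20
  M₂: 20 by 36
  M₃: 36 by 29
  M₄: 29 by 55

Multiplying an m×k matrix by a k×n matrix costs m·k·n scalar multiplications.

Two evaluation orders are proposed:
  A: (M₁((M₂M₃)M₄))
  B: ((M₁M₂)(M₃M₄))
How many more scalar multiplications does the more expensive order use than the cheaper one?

Order A = (M₁((M₂M₃)M₄)): (M₂M₃): 20×36 by 36×29 → 20×29, cost 20·36·29 = 20880; ((M₂M₃)M₄): 20×29 by 29×55 → 20×55, cost 20·29·55 = 31900; cumulative 52780; (M₁((M₂M₃)M₄)): 10×20 by 20×55 → 10×55, cost 10·20·55 = 11000; cumulative 63780. Total 63780.
Order B = ((M₁M₂)(M₃M₄)): (M₁M₂): 10×20 by 20×36 → 10×36, cost 10·20·36 = 7200; (M₃M₄): 36×29 by 29×55 → 36×55, cost 36·29·55 = 57420; ((M₁M₂)(M₃M₄)): 10×36 by 36×55 → 10×55, cost 10·36·55 = 19800; cumulative 84420. Total 84420.
Difference: |63780 − 84420| = 20640.

20640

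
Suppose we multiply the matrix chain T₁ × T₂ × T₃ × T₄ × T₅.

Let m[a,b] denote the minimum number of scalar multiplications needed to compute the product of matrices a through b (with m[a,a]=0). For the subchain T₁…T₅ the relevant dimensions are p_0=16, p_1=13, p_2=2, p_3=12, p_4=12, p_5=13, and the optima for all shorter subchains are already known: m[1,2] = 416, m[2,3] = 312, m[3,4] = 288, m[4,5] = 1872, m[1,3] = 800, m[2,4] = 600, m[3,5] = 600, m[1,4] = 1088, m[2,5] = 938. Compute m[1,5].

1432

m[1,5] = min over k∈[1,4] of m[1,k]+m[k+1,5]+p_{0}·p_k·p_{5}.
k=1: 0 + 938 + 16·13·13 = 3642; k=2: 416 + 600 + 16·2·13 = 1432; k=3: 800 + 1872 + 16·12·13 = 5168; k=4: 1088 + 0 + 16·12·13 = 3584.
Minimum: 1432 at k=2.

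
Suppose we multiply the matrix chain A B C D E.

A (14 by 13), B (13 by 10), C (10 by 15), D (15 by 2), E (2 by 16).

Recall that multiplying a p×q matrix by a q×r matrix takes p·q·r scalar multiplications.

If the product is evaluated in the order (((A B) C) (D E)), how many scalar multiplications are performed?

(A B): 14×13 by 13×10 → 14×10, cost 14·13·10 = 1820
((A B) C): 14×10 by 10×15 → 14×15, cost 14·10·15 = 2100; cumulative 3920
(D E): 15×2 by 2×16 → 15×16, cost 15·2·16 = 480
(((A B) C) (D E)): 14×15 by 15×16 → 14×16, cost 14·15·16 = 3360; cumulative 7760
Total: 7760 scalar multiplications.

7760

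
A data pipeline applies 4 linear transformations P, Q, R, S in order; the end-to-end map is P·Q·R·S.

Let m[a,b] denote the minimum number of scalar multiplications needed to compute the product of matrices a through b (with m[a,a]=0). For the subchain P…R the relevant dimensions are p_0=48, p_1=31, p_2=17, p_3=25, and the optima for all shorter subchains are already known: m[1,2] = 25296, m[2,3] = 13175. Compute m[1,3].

45696

m[1,3] = min over k∈[1,2] of m[1,k]+m[k+1,3]+p_{0}·p_k·p_{3}.
k=1: 0 + 13175 + 48·31·25 = 50375; k=2: 25296 + 0 + 48·17·25 = 45696.
Minimum: 45696 at k=2.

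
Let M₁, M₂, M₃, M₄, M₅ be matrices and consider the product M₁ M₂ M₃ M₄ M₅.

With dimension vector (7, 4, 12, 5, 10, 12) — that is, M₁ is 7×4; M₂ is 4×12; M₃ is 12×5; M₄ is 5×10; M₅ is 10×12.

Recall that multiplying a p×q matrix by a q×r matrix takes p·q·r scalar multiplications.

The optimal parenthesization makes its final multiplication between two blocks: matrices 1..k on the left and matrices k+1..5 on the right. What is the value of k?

1

Adjacent pairs: M₁M₂ = 7·4·12 = 336; M₂M₃ = 4·12·5 = 240; M₃M₄ = 12·5·10 = 600; M₄M₅ = 5·10·12 = 600.
Length 3: M₁..M₃: k=1: 0+240+7·4·5=380; k=2: 336+0+7·12·5=756 → min 380 | M₂..M₄: k=2: 0+600+4·12·10=1080; k=3: 240+0+4·5·10=440 → min 440 | M₃..M₅: k=3: 0+600+12·5·12=1320; k=4: 600+0+12·10·12=2040 → min 1320.
Length 4: M₁..M₄: k=1: 0+440+7·4·10=720; k=2: 336+600+7·12·10=1776; k=3: 380+0+7·5·10=730 → min 720 | M₂..M₅: k=2: 0+1320+4·12·12=1896; k=3: 240+600+4·5·12=1080; k=4: 440+0+4·10·12=920 → min 920.
Top-level splits: k=1: (M₁..M₁)·(M₂..M₅) → 0+920+7·4·12 = 1256; k=2: (M₁..M₂)·(M₃..M₅) → 336+1320+7·12·12 = 2664; k=3: (M₁..M₃)·(M₄..M₅) → 380+600+7·5·12 = 1400; k=4: (M₁..M₄)·(M₅..M₅) → 720+0+7·10·12 = 1560.
Best split is after M₁, i.e. k = 1.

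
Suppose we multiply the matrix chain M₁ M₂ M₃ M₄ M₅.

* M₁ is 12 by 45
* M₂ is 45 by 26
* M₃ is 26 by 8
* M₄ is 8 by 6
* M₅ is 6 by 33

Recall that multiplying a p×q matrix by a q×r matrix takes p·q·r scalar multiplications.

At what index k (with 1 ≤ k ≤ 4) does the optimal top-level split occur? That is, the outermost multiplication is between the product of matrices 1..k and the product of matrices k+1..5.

4

Adjacent pairs: M₁M₂ = 12·45·26 = 14040; M₂M₃ = 45·26·8 = 9360; M₃M₄ = 26·8·6 = 1248; M₄M₅ = 8·6·33 = 1584.
Length 3: M₁..M₃: k=1: 0+9360+12·45·8=13680; k=2: 14040+0+12·26·8=16536 → min 13680 | M₂..M₄: k=2: 0+1248+45·26·6=8268; k=3: 9360+0+45·8·6=11520 → min 8268 | M₃..M₅: k=3: 0+1584+26·8·33=8448; k=4: 1248+0+26·6·33=6396 → min 6396.
Length 4: M₁..M₄: k=1: 0+8268+12·45·6=11508; k=2: 14040+1248+12·26·6=17160; k=3: 13680+0+12·8·6=14256 → min 11508 | M₂..M₅: k=2: 0+6396+45·26·33=45006; k=3: 9360+1584+45·8·33=22824; k=4: 8268+0+45·6·33=17178 → min 17178.
Top-level splits: k=1: (M₁..M₁)·(M₂..M₅) → 0+17178+12·45·33 = 34998; k=2: (M₁..M₂)·(M₃..M₅) → 14040+6396+12·26·33 = 30732; k=3: (M₁..M₃)·(M₄..M₅) → 13680+1584+12·8·33 = 18432; k=4: (M₁..M₄)·(M₅..M₅) → 11508+0+12·6·33 = 13884.
Best split is after M₄, i.e. k = 4.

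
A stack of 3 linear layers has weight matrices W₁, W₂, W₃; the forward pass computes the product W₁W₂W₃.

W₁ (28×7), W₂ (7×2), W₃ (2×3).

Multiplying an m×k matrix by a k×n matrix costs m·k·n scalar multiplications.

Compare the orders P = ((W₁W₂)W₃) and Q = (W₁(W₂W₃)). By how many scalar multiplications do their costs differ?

70

Order P = ((W₁W₂)W₃): (W₁W₂): 28×7 by 7×2 → 28×2, cost 28·7·2 = 392; ((W₁W₂)W₃): 28×2 by 2×3 → 28×3, cost 28·2·3 = 168; cumulative 560. Total 560.
Order Q = (W₁(W₂W₃)): (W₂W₃): 7×2 by 2×3 → 7×3, cost 7·2·3 = 42; (W₁(W₂W₃)): 28×7 by 7×3 → 28×3, cost 28·7·3 = 588; cumulative 630. Total 630.
Difference: |560 − 630| = 70.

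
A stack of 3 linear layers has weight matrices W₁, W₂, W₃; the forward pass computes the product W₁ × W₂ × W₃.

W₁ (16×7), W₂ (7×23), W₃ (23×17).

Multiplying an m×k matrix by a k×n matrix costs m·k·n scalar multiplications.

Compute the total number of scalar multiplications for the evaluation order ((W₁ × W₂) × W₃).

(W₁ × W₂): 16×7 by 7×23 → 16×23, cost 16·7·23 = 2576
((W₁ × W₂) × W₃): 16×23 by 23×17 → 16×17, cost 16·23·17 = 6256; cumulative 8832
Total: 8832 scalar multiplications.

8832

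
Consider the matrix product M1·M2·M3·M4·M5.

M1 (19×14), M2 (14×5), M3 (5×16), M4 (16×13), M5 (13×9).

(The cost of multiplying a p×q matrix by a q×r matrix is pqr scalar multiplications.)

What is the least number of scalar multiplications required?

Adjacent pairs: M1M2 = 19·14·5 = 1330; M2M3 = 14·5·16 = 1120; M3M4 = 5·16·13 = 1040; M4M5 = 16·13·9 = 1872.
Length 3: M1..M3: k=1: 0+1120+19·14·16=5376; k=2: 1330+0+19·5·16=2850 → min 2850 | M2..M4: k=2: 0+1040+14·5·13=1950; k=3: 1120+0+14·16·13=4032 → min 1950 | M3..M5: k=3: 0+1872+5·16·9=2592; k=4: 1040+0+5·13·9=1625 → min 1625.
Length 4: M1..M4: k=1: 0+1950+19·14·13=5408; k=2: 1330+1040+19·5·13=3605; k=3: 2850+0+19·16·13=6802 → min 3605 | M2..M5: k=2: 0+1625+14·5·9=2255; k=3: 1120+1872+14·16·9=5008; k=4: 1950+0+14·13·9=3588 → min 2255.
Length 5: M1..M5: k=1: 0+2255+19·14·9=4649; k=2: 1330+1625+19·5·9=3810; k=3: 2850+1872+19·16·9=7458; k=4: 3605+0+19·13·9=5828 → min 3810.
Optimal order: ((M1·M2)·((M3·M4)·M5)) with cost 3810.

3810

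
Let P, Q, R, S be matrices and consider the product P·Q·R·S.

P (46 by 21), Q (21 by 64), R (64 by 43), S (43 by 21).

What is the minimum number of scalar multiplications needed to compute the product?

Adjacent pairs: PQ = 46·21·64 = 61824; QR = 21·64·43 = 57792; RS = 64·43·21 = 57792.
Length 3: P..R: k=1: 0+57792+46·21·43=99330; k=2: 61824+0+46·64·43=188416 → min 99330 | Q..S: k=2: 0+57792+21·64·21=86016; k=3: 57792+0+21·43·21=76755 → min 76755.
Length 4: P..S: k=1: 0+76755+46·21·21=97041; k=2: 61824+57792+46·64·21=181440; k=3: 99330+0+46·43·21=140868 → min 97041.
Optimal order: (P·((Q·R)·S)) with cost 97041.

97041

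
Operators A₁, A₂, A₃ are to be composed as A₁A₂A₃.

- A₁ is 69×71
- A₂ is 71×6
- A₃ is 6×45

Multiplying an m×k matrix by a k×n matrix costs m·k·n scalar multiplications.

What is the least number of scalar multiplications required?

48024

Order (A₁(A₂A₃)): (A₂A₃): 71×6 by 6×45 → 71×45, cost 71·6·45 = 19170; (A₁(A₂A₃)): 69×71 by 71×45 → 69×45, cost 69·71·45 = 220455; cumulative 239625. Total 239625.
Order ((A₁A₂)A₃): (A₁A₂): 69×71 by 71×6 → 69×6, cost 69·71·6 = 29394; ((A₁A₂)A₃): 69×6 by 6×45 → 69×45, cost 69·6·45 = 18630; cumulative 48024. Total 48024.
Minimum: 48024.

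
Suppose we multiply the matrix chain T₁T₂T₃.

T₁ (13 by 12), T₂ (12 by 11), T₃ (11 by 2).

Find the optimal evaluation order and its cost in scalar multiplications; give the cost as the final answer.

(T₁(T₂T₃)): cost 576.
((T₁T₂)T₃): cost 2002.
Optimal: (T₁(T₂T₃)) with cost 576.

576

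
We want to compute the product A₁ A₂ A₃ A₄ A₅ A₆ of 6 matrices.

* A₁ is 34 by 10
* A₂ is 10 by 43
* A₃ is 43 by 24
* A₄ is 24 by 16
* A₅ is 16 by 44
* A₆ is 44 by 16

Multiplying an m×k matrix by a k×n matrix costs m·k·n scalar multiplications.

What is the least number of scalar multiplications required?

Adjacent pairs: A₁A₂ = 34·10·43 = 14620; A₂A₃ = 10·43·24 = 10320; A₃A₄ = 43·24·16 = 16512; A₄A₅ = 24·16·44 = 16896; A₅A₆ = 16·44·16 = 11264.
Length 3: A₁..A₃: k=1: 0+10320+34·10·24=18480; k=2: 14620+0+34·43·24=49708 → min 18480 | A₂..A₄: k=2: 0+16512+10·43·16=23392; k=3: 10320+0+10·24·16=14160 → min 14160 | A₃..A₅: k=3: 0+16896+43·24·44=62304; k=4: 16512+0+43·16·44=46784 → min 46784 | A₄..A₆: k=4: 0+11264+24·16·16=17408; k=5: 16896+0+24·44·16=33792 → min 17408.
Length 4: A₁..A₄: k=1: 0+14160+34·10·16=19600; k=2: 14620+16512+34·43·16=54524; k=3: 18480+0+34·24·16=31536 → min 19600 | A₂..A₅: k=2: 0+46784+10·43·44=65704; k=3: 10320+16896+10·24·44=37776; k=4: 14160+0+10·16·44=21200 → min 21200 | A₃..A₆: k=3: 0+17408+43·24·16=33920; k=4: 16512+11264+43·16·16=38784; k=5: 46784+0+43·44·16=77056 → min 33920.
Length 5: A₁..A₅: k=1: 0+21200+34·10·44=36160; k=2: 14620+46784+34·43·44=125732; k=3: 18480+16896+34·24·44=71280; k=4: 19600+0+34·16·44=43536 → min 36160 | A₂..A₆: k=2: 0+33920+10·43·16=40800; k=3: 10320+17408+10·24·16=31568; k=4: 14160+11264+10·16·16=27984; k=5: 21200+0+10·44·16=28240 → min 27984.
Length 6: A₁..A₆: k=1: 0+27984+34·10·16=33424; k=2: 14620+33920+34·43·16=71932; k=3: 18480+17408+34·24·16=48944; k=4: 19600+11264+34·16·16=39568; k=5: 36160+0+34·44·16=60096 → min 33424.
Optimal order: (A₁ (((A₂ A₃) A₄) (A₅ A₆))) with cost 33424.

33424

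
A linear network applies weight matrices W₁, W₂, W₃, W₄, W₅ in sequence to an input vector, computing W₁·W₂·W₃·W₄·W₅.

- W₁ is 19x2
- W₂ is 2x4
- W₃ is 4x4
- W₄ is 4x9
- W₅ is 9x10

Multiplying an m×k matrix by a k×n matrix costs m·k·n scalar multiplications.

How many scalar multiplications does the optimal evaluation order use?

Adjacent pairs: W₁W₂ = 19·2·4 = 152; W₂W₃ = 2·4·4 = 32; W₃W₄ = 4·4·9 = 144; W₄W₅ = 4·9·10 = 360.
Length 3: W₁..W₃: k=1: 0+32+19·2·4=184; k=2: 152+0+19·4·4=456 → min 184 | W₂..W₄: k=2: 0+144+2·4·9=216; k=3: 32+0+2·4·9=104 → min 104 | W₃..W₅: k=3: 0+360+4·4·10=520; k=4: 144+0+4·9·10=504 → min 504.
Length 4: W₁..W₄: k=1: 0+104+19·2·9=446; k=2: 152+144+19·4·9=980; k=3: 184+0+19·4·9=868 → min 446 | W₂..W₅: k=2: 0+504+2·4·10=584; k=3: 32+360+2·4·10=472; k=4: 104+0+2·9·10=284 → min 284.
Length 5: W₁..W₅: k=1: 0+284+19·2·10=664; k=2: 152+504+19·4·10=1416; k=3: 184+360+19·4·10=1304; k=4: 446+0+19·9·10=2156 → min 664.
Optimal order: (W₁·(((W₂·W₃)·W₄)·W₅)) with cost 664.

664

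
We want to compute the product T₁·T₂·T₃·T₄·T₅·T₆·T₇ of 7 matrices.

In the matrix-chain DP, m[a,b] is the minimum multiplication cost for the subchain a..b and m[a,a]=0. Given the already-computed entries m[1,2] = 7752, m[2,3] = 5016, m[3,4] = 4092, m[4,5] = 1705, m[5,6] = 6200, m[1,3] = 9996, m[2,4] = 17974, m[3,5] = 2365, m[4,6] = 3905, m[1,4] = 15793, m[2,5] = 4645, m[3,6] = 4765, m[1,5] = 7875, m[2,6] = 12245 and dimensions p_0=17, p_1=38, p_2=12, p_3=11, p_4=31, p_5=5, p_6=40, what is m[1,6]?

m[1,6] = min over k∈[1,5] of m[1,k]+m[k+1,6]+p_{0}·p_k·p_{6}.
k=1: 0 + 12245 + 17·38·40 = 38085; k=2: 7752 + 4765 + 17·12·40 = 20677; k=3: 9996 + 3905 + 17·11·40 = 21381; k=4: 15793 + 6200 + 17·31·40 = 43073; k=5: 7875 + 0 + 17·5·40 = 11275.
Minimum: 11275 at k=5.

11275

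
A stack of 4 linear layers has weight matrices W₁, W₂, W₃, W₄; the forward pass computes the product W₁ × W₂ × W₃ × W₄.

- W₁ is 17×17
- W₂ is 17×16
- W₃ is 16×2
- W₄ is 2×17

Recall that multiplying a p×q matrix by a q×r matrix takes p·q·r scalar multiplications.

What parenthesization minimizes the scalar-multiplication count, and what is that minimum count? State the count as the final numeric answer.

1700

Adjacent pairs: W₁W₂ = 17·17·16 = 4624; W₂W₃ = 17·16·2 = 544; W₃W₄ = 16·2·17 = 544.
Length 3: W₁..W₃: k=1: 0+544+17·17·2=1122; k=2: 4624+0+17·16·2=5168 → min 1122 | W₂..W₄: k=2: 0+544+17·16·17=5168; k=3: 544+0+17·2·17=1122 → min 1122.
Length 4: W₁..W₄: k=1: 0+1122+17·17·17=6035; k=2: 4624+544+17·16·17=9792; k=3: 1122+0+17·2·17=1700 → min 1700.
Optimal parenthesization: ((W₁ × (W₂ × W₃)) × W₄) with cost 1700.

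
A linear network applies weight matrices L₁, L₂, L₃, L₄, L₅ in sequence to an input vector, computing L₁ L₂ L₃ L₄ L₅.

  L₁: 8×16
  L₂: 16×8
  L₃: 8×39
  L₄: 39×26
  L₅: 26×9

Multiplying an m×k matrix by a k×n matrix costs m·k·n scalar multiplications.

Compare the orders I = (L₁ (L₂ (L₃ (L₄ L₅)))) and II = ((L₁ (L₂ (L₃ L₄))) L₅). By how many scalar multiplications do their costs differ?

2402

Order I = (L₁ (L₂ (L₃ (L₄ L₅)))): (L₄ L₅): 39×26 by 26×9 → 39×9, cost 39·26·9 = 9126; (L₃ (L₄ L₅)): 8×39 by 39×9 → 8×9, cost 8·39·9 = 2808; cumulative 11934; (L₂ (L₃ (L₄ L₅))): 16×8 by 8×9 → 16×9, cost 16·8·9 = 1152; cumulative 13086; (L₁ (L₂ (L₃ (L₄ L₅)))): 8×16 by 16×9 → 8×9, cost 8·16·9 = 1152; cumulative 14238. Total 14238.
Order II = ((L₁ (L₂ (L₃ L₄))) L₅): (L₃ L₄): 8×39 by 39×26 → 8×26, cost 8·39·26 = 8112; (L₂ (L₃ L₄)): 16×8 by 8×26 → 16×26, cost 16·8·26 = 3328; cumulative 11440; (L₁ (L₂ (L₃ L₄))): 8×16 by 16×26 → 8×26, cost 8·16·26 = 3328; cumulative 14768; ((L₁ (L₂ (L₃ L₄))) L₅): 8×26 by 26×9 → 8×9, cost 8·26·9 = 1872; cumulative 16640. Total 16640.
Difference: |14238 − 16640| = 2402.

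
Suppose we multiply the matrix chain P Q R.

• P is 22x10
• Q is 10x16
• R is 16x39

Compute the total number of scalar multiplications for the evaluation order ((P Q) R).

17248

(P Q): 22×10 by 10×16 → 22×16, cost 22·10·16 = 3520
((P Q) R): 22×16 by 16×39 → 22×39, cost 22·16·39 = 13728; cumulative 17248
Total: 17248 scalar multiplications.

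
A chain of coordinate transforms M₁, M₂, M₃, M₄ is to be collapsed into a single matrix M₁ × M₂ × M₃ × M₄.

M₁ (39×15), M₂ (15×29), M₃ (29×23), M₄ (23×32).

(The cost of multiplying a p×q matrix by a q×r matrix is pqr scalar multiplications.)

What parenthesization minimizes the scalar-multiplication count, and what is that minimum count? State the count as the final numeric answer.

Adjacent pairs: M₁M₂ = 39·15·29 = 16965; M₂M₃ = 15·29·23 = 10005; M₃M₄ = 29·23·32 = 21344.
Length 3: M₁..M₃: k=1: 0+10005+39·15·23=23460; k=2: 16965+0+39·29·23=42978 → min 23460 | M₂..M₄: k=2: 0+21344+15·29·32=35264; k=3: 10005+0+15·23·32=21045 → min 21045.
Length 4: M₁..M₄: k=1: 0+21045+39·15·32=39765; k=2: 16965+21344+39·29·32=74501; k=3: 23460+0+39·23·32=52164 → min 39765.
Optimal parenthesization: (M₁ × ((M₂ × M₃) × M₄)) with cost 39765.

39765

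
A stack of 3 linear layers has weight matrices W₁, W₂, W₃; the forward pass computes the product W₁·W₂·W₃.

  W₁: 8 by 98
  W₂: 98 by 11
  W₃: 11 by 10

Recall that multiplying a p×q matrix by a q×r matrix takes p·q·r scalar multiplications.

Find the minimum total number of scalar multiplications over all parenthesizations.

9504

Order (W₁·(W₂·W₃)): (W₂·W₃): 98×11 by 11×10 → 98×10, cost 98·11·10 = 10780; (W₁·(W₂·W₃)): 8×98 by 98×10 → 8×10, cost 8·98·10 = 7840; cumulative 18620. Total 18620.
Order ((W₁·W₂)·W₃): (W₁·W₂): 8×98 by 98×11 → 8×11, cost 8·98·11 = 8624; ((W₁·W₂)·W₃): 8×11 by 11×10 → 8×10, cost 8·11·10 = 880; cumulative 9504. Total 9504.
Minimum: 9504.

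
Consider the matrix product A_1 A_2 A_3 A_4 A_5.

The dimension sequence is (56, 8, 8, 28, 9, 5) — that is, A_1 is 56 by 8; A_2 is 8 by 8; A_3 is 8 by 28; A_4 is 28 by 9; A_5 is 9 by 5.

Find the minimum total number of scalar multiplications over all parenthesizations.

Adjacent pairs: A_1A_2 = 56·8·8 = 3584; A_2A_3 = 8·8·28 = 1792; A_3A_4 = 8·28·9 = 2016; A_4A_5 = 28·9·5 = 1260.
Length 3: A_1..A_3: k=1: 0+1792+56·8·28=14336; k=2: 3584+0+56·8·28=16128 → min 14336 | A_2..A_4: k=2: 0+2016+8·8·9=2592; k=3: 1792+0+8·28·9=3808 → min 2592 | A_3..A_5: k=3: 0+1260+8·28·5=2380; k=4: 2016+0+8·9·5=2376 → min 2376.
Length 4: A_1..A_4: k=1: 0+2592+56·8·9=6624; k=2: 3584+2016+56·8·9=9632; k=3: 14336+0+56·28·9=28448 → min 6624 | A_2..A_5: k=2: 0+2376+8·8·5=2696; k=3: 1792+1260+8·28·5=4172; k=4: 2592+0+8·9·5=2952 → min 2696.
Length 5: A_1..A_5: k=1: 0+2696+56·8·5=4936; k=2: 3584+2376+56·8·5=8200; k=3: 14336+1260+56·28·5=23436; k=4: 6624+0+56·9·5=9144 → min 4936.
Optimal order: (A_1 (A_2 ((A_3 A_4) A_5))) with cost 4936.

4936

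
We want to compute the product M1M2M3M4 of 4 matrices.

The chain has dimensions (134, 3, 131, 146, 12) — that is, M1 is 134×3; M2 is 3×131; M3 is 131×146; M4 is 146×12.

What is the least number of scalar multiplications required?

67458

Adjacent pairs: M1M2 = 134·3·131 = 52662; M2M3 = 3·131·146 = 57378; M3M4 = 131·146·12 = 229512.
Length 3: M1..M3: k=1: 0+57378+134·3·146=116070; k=2: 52662+0+134·131·146=2615546 → min 116070 | M2..M4: k=2: 0+229512+3·131·12=234228; k=3: 57378+0+3·146·12=62634 → min 62634.
Length 4: M1..M4: k=1: 0+62634+134·3·12=67458; k=2: 52662+229512+134·131·12=492822; k=3: 116070+0+134·146·12=350838 → min 67458.
Optimal order: (M1((M2M3)M4)) with cost 67458.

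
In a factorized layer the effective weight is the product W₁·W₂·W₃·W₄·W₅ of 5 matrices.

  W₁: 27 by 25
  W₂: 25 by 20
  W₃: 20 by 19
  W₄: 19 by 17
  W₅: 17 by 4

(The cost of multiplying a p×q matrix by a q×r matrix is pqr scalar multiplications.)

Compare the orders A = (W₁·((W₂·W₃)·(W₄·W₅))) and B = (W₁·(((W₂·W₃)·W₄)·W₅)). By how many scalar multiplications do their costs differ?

Order A = (W₁·((W₂·W₃)·(W₄·W₅))): (W₂·W₃): 25×20 by 20×19 → 25×19, cost 25·20·19 = 9500; (W₄·W₅): 19×17 by 17×4 → 19×4, cost 19·17·4 = 1292; ((W₂·W₃)·(W₄·W₅)): 25×19 by 19×4 → 25×4, cost 25·19·4 = 1900; cumulative 12692; (W₁·((W₂·W₃)·(W₄·W₅))): 27×25 by 25×4 → 27×4, cost 27·25·4 = 2700; cumulative 15392. Total 15392.
Order B = (W₁·(((W₂·W₃)·W₄)·W₅)): (W₂·W₃): 25×20 by 20×19 → 25×19, cost 25·20·19 = 9500; ((W₂·W₃)·W₄): 25×19 by 19×17 → 25×17, cost 25·19·17 = 8075; cumulative 17575; (((W₂·W₃)·W₄)·W₅): 25×17 by 17×4 → 25×4, cost 25·17·4 = 1700; cumulative 19275; (W₁·(((W₂·W₃)·W₄)·W₅)): 27×25 by 25×4 → 27×4, cost 27·25·4 = 2700; cumulative 21975. Total 21975.
Difference: |15392 − 21975| = 6583.

6583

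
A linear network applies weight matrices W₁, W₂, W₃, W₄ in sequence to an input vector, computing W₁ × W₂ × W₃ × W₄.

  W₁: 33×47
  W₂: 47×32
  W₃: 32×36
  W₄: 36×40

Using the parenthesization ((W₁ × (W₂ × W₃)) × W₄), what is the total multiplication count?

157500

(W₂ × W₃): 47×32 by 32×36 → 47×36, cost 47·32·36 = 54144
(W₁ × (W₂ × W₃)): 33×47 by 47×36 → 33×36, cost 33·47·36 = 55836; cumulative 109980
((W₁ × (W₂ × W₃)) × W₄): 33×36 by 36×40 → 33×40, cost 33·36·40 = 47520; cumulative 157500
Total: 157500 scalar multiplications.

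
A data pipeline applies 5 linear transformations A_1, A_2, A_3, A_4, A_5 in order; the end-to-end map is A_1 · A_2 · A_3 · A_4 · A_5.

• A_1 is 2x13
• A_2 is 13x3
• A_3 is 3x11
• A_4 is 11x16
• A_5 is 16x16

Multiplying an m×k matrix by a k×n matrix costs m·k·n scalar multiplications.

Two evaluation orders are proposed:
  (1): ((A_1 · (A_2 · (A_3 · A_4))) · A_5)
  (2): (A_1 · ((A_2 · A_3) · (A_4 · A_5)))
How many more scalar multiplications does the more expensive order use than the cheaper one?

Order (1) = ((A_1 · (A_2 · (A_3 · A_4))) · A_5): (A_3 · A_4): 3×11 by 11×16 → 3×16, cost 3·11·16 = 528; (A_2 · (A_3 · A_4)): 13×3 by 3×16 → 13×16, cost 13·3·16 = 624; cumulative 1152; (A_1 · (A_2 · (A_3 · A_4))): 2×13 by 13×16 → 2×16, cost 2·13·16 = 416; cumulative 1568; ((A_1 · (A_2 · (A_3 · A_4))) · A_5): 2×16 by 16×16 → 2×16, cost 2·16·16 = 512; cumulative 2080. Total 2080.
Order (2) = (A_1 · ((A_2 · A_3) · (A_4 · A_5))): (A_2 · A_3): 13×3 by 3×11 → 13×11, cost 13·3·11 = 429; (A_4 · A_5): 11×16 by 16×16 → 11×16, cost 11·16·16 = 2816; ((A_2 · A_3) · (A_4 · A_5)): 13×11 by 11×16 → 13×16, cost 13·11·16 = 2288; cumulative 5533; (A_1 · ((A_2 · A_3) · (A_4 · A_5))): 2×13 by 13×16 → 2×16, cost 2·13·16 = 416; cumulative 5949. Total 5949.
Difference: |2080 − 5949| = 3869.

3869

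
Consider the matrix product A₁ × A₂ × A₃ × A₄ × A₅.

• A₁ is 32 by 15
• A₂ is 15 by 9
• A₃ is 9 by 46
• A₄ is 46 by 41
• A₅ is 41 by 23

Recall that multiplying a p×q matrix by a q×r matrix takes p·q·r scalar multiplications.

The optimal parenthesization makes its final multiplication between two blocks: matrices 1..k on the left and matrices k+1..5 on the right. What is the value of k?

Adjacent pairs: A₁A₂ = 32·15·9 = 4320; A₂A₃ = 15·9·46 = 6210; A₃A₄ = 9·46·41 = 16974; A₄A₅ = 46·41·23 = 43378.
Length 3: A₁..A₃: k=1: 0+6210+32·15·46=28290; k=2: 4320+0+32·9·46=17568 → min 17568 | A₂..A₄: k=2: 0+16974+15·9·41=22509; k=3: 6210+0+15·46·41=34500 → min 22509 | A₃..A₅: k=3: 0+43378+9·46·23=52900; k=4: 16974+0+9·41·23=25461 → min 25461.
Length 4: A₁..A₄: k=1: 0+22509+32·15·41=42189; k=2: 4320+16974+32·9·41=33102; k=3: 17568+0+32·46·41=77920 → min 33102 | A₂..A₅: k=2: 0+25461+15·9·23=28566; k=3: 6210+43378+15·46·23=65458; k=4: 22509+0+15·41·23=36654 → min 28566.
Top-level splits: k=1: (A₁..A₁)·(A₂..A₅) → 0+28566+32·15·23 = 39606; k=2: (A₁..A₂)·(A₃..A₅) → 4320+25461+32·9·23 = 36405; k=3: (A₁..A₃)·(A₄..A₅) → 17568+43378+32·46·23 = 94802; k=4: (A₁..A₄)·(A₅..A₅) → 33102+0+32·41·23 = 63278.
Best split is after A₂, i.e. k = 2.

2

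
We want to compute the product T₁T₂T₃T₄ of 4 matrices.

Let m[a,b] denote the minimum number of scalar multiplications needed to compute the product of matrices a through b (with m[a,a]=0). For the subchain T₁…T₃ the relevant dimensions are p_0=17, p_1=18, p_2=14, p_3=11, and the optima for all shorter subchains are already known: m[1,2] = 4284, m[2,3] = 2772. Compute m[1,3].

6138

m[1,3] = min over k∈[1,2] of m[1,k]+m[k+1,3]+p_{0}·p_k·p_{3}.
k=1: 0 + 2772 + 17·18·11 = 6138; k=2: 4284 + 0 + 17·14·11 = 6902.
Minimum: 6138 at k=1.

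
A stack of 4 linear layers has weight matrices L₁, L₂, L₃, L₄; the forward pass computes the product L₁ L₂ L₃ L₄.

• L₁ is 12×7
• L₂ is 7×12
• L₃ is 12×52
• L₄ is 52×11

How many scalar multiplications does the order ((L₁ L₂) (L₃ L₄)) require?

(L₁ L₂): 12×7 by 7×12 → 12×12, cost 12·7·12 = 1008
(L₃ L₄): 12×52 by 52×11 → 12×11, cost 12·52·11 = 6864
((L₁ L₂) (L₃ L₄)): 12×12 by 12×11 → 12×11, cost 12·12·11 = 1584; cumulative 9456
Total: 9456 scalar multiplications.

9456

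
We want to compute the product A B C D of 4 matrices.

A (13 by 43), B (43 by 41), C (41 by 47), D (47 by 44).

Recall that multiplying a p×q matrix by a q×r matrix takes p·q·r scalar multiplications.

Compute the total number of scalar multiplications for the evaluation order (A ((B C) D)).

(B C): 43×41 by 41×47 → 43×47, cost 43·41·47 = 82861
((B C) D): 43×47 by 47×44 → 43×44, cost 43·47·44 = 88924; cumulative 171785
(A ((B C) D)): 13×43 by 43×44 → 13×44, cost 13·43·44 = 24596; cumulative 196381
Total: 196381 scalar multiplications.

196381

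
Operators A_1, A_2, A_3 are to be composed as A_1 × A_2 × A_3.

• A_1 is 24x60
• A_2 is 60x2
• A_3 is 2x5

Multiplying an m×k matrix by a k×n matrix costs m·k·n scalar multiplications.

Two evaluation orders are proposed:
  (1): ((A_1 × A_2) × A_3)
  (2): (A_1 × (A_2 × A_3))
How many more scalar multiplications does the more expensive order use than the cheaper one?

Order (1) = ((A_1 × A_2) × A_3): (A_1 × A_2): 24×60 by 60×2 → 24×2, cost 24·60·2 = 2880; ((A_1 × A_2) × A_3): 24×2 by 2×5 → 24×5, cost 24·2·5 = 240; cumulative 3120. Total 3120.
Order (2) = (A_1 × (A_2 × A_3)): (A_2 × A_3): 60×2 by 2×5 → 60×5, cost 60·2·5 = 600; (A_1 × (A_2 × A_3)): 24×60 by 60×5 → 24×5, cost 24·60·5 = 7200; cumulative 7800. Total 7800.
Difference: |3120 − 7800| = 4680.

4680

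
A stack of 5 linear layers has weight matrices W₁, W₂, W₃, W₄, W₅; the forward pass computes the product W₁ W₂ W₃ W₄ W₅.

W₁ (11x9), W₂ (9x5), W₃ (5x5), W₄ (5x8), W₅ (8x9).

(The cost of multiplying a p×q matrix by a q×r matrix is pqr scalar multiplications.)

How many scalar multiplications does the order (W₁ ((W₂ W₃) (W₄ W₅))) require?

1881

(W₂ W₃): 9×5 by 5×5 → 9×5, cost 9·5·5 = 225
(W₄ W₅): 5×8 by 8×9 → 5×9, cost 5·8·9 = 360
((W₂ W₃) (W₄ W₅)): 9×5 by 5×9 → 9×9, cost 9·5·9 = 405; cumulative 990
(W₁ ((W₂ W₃) (W₄ W₅))): 11×9 by 9×9 → 11×9, cost 11·9·9 = 891; cumulative 1881
Total: 1881 scalar multiplications.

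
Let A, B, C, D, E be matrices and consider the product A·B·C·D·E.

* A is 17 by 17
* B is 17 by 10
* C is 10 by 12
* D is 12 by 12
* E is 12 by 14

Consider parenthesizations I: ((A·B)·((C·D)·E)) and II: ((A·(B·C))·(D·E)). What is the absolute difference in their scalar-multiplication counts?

Order I = ((A·B)·((C·D)·E)): (A·B): 17×17 by 17×10 → 17×10, cost 17·17·10 = 2890; (C·D): 10×12 by 12×12 → 10×12, cost 10·12·12 = 1440; ((C·D)·E): 10×12 by 12×14 → 10×14, cost 10·12·14 = 1680; cumulative 3120; ((A·B)·((C·D)·E)): 17×10 by 10×14 → 17×14, cost 17·10·14 = 2380; cumulative 8390. Total 8390.
Order II = ((A·(B·C))·(D·E)): (B·C): 17×10 by 10×12 → 17×12, cost 17·10·12 = 2040; (A·(B·C)): 17×17 by 17×12 → 17×12, cost 17·17·12 = 3468; cumulative 5508; (D·E): 12×12 by 12×14 → 12×14, cost 12·12·14 = 2016; ((A·(B·C))·(D·E)): 17×12 by 12×14 → 17×14, cost 17·12·14 = 2856; cumulative 10380. Total 10380.
Difference: |8390 − 10380| = 1990.

1990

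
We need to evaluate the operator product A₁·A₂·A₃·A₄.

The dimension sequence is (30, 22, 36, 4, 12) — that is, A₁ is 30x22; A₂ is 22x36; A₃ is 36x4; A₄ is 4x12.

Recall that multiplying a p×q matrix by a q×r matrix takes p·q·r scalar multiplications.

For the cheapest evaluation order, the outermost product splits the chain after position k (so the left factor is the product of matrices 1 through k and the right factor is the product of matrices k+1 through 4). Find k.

3

Adjacent pairs: A₁A₂ = 30·22·36 = 23760; A₂A₃ = 22·36·4 = 3168; A₃A₄ = 36·4·12 = 1728.
Length 3: A₁..A₃: k=1: 0+3168+30·22·4=5808; k=2: 23760+0+30·36·4=28080 → min 5808 | A₂..A₄: k=2: 0+1728+22·36·12=11232; k=3: 3168+0+22·4·12=4224 → min 4224.
Top-level splits: k=1: (A₁..A₁)·(A₂..A₄) → 0+4224+30·22·12 = 12144; k=2: (A₁..A₂)·(A₃..A₄) → 23760+1728+30·36·12 = 38448; k=3: (A₁..A₃)·(A₄..A₄) → 5808+0+30·4·12 = 7248.
Best split is after A₃, i.e. k = 3.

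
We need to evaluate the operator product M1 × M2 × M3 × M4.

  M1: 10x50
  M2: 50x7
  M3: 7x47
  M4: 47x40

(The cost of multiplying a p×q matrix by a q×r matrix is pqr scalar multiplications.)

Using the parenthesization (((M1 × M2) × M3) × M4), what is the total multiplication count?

(M1 × M2): 10×50 by 50×7 → 10×7, cost 10·50·7 = 3500
((M1 × M2) × M3): 10×7 by 7×47 → 10×47, cost 10·7·47 = 3290; cumulative 6790
(((M1 × M2) × M3) × M4): 10×47 by 47×40 → 10×40, cost 10·47·40 = 18800; cumulative 25590
Total: 25590 scalar multiplications.

25590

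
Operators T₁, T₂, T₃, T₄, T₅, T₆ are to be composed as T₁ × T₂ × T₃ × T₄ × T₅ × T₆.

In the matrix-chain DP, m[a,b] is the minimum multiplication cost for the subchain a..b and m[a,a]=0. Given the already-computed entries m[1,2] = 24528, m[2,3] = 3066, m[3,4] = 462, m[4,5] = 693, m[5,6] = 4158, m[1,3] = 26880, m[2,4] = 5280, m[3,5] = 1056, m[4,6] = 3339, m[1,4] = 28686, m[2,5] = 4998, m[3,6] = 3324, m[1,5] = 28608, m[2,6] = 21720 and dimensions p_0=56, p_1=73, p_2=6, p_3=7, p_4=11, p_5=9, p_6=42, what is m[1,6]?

41964

m[1,6] = min over k∈[1,5] of m[1,k]+m[k+1,6]+p_{0}·p_k·p_{6}.
k=1: 0 + 21720 + 56·73·42 = 193416; k=2: 24528 + 3324 + 56·6·42 = 41964; k=3: 26880 + 3339 + 56·7·42 = 46683; k=4: 28686 + 4158 + 56·11·42 = 58716; k=5: 28608 + 0 + 56·9·42 = 49776.
Minimum: 41964 at k=2.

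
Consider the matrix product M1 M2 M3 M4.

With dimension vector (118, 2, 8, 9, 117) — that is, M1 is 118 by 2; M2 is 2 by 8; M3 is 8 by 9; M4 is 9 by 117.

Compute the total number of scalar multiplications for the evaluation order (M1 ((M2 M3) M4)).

29862

(M2 M3): 2×8 by 8×9 → 2×9, cost 2·8·9 = 144
((M2 M3) M4): 2×9 by 9×117 → 2×117, cost 2·9·117 = 2106; cumulative 2250
(M1 ((M2 M3) M4)): 118×2 by 2×117 → 118×117, cost 118·2·117 = 27612; cumulative 29862
Total: 29862 scalar multiplications.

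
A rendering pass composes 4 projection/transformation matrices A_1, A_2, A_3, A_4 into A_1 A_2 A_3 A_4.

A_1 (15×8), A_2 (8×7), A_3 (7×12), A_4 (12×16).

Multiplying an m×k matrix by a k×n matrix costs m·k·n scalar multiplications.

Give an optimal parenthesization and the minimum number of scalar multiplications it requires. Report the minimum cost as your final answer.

3864

Adjacent pairs: A_1A_2 = 15·8·7 = 840; A_2A_3 = 8·7·12 = 672; A_3A_4 = 7·12·16 = 1344.
Length 3: A_1..A_3: k=1: 0+672+15·8·12=2112; k=2: 840+0+15·7·12=2100 → min 2100 | A_2..A_4: k=2: 0+1344+8·7·16=2240; k=3: 672+0+8·12·16=2208 → min 2208.
Length 4: A_1..A_4: k=1: 0+2208+15·8·16=4128; k=2: 840+1344+15·7·16=3864; k=3: 2100+0+15·12·16=4980 → min 3864.
Optimal parenthesization: ((A_1 A_2) (A_3 A_4)) with cost 3864.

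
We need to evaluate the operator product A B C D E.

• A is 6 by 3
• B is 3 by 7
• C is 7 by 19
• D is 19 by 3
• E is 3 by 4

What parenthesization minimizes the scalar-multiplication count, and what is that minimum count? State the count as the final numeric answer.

570

Adjacent pairs: AB = 6·3·7 = 126; BC = 3·7·19 = 399; CD = 7·19·3 = 399; DE = 19·3·4 = 228.
Length 3: A..C: k=1: 0+399+6·3·19=741; k=2: 126+0+6·7·19=924 → min 741 | B..D: k=2: 0+399+3·7·3=462; k=3: 399+0+3·19·3=570 → min 462 | C..E: k=3: 0+228+7·19·4=760; k=4: 399+0+7·3·4=483 → min 483.
Length 4: A..D: k=1: 0+462+6·3·3=516; k=2: 126+399+6·7·3=651; k=3: 741+0+6·19·3=1083 → min 516 | B..E: k=2: 0+483+3·7·4=567; k=3: 399+228+3·19·4=855; k=4: 462+0+3·3·4=498 → min 498.
Length 5: A..E: k=1: 0+498+6·3·4=570; k=2: 126+483+6·7·4=777; k=3: 741+228+6·19·4=1425; k=4: 516+0+6·3·4=588 → min 570.
Optimal parenthesization: (A ((B (C D)) E)) with cost 570.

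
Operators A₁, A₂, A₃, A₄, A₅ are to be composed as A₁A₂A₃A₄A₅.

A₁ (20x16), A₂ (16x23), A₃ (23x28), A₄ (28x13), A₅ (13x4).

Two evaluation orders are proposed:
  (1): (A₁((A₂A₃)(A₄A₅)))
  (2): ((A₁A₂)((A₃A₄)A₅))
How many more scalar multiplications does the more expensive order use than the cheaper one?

Order (1) = (A₁((A₂A₃)(A₄A₅))): (A₂A₃): 16×23 by 23×28 → 16×28, cost 16·23·28 = 10304; (A₄A₅): 28×13 by 13×4 → 28×4, cost 28·13·4 = 1456; ((A₂A₃)(A₄A₅)): 16×28 by 28×4 → 16×4, cost 16·28·4 = 1792; cumulative 13552; (A₁((A₂A₃)(A₄A₅))): 20×16 by 16×4 → 20×4, cost 20·16·4 = 1280; cumulative 14832. Total 14832.
Order (2) = ((A₁A₂)((A₃A₄)A₅)): (A₁A₂): 20×16 by 16×23 → 20×23, cost 20·16·23 = 7360; (A₃A₄): 23×28 by 28×13 → 23×13, cost 23·28·13 = 8372; ((A₃A₄)A₅): 23×13 by 13×4 → 23×4, cost 23·13·4 = 1196; cumulative 9568; ((A₁A₂)((A₃A₄)A₅)): 20×23 by 23×4 → 20×4, cost 20·23·4 = 1840; cumulative 18768. Total 18768.
Difference: |14832 − 18768| = 3936.

3936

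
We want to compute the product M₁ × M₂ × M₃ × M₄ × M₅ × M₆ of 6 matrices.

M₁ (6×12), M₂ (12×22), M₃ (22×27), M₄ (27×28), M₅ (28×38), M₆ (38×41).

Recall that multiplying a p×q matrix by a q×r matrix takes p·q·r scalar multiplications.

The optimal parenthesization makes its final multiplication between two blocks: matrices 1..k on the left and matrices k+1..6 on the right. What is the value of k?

Adjacent pairs: M₁M₂ = 6·12·22 = 1584; M₂M₃ = 12·22·27 = 7128; M₃M₄ = 22·27·28 = 16632; M₄M₅ = 27·28·38 = 28728; M₅M₆ = 28·38·41 = 43624.
Length 3: M₁..M₃: k=1: 0+7128+6·12·27=9072; k=2: 1584+0+6·22·27=5148 → min 5148 | M₂..M₄: k=2: 0+16632+12·22·28=24024; k=3: 7128+0+12·27·28=16200 → min 16200 | M₃..M₅: k=3: 0+28728+22·27·38=51300; k=4: 16632+0+22·28·38=40040 → min 40040 | M₄..M₆: k=4: 0+43624+27·28·41=74620; k=5: 28728+0+27·38·41=70794 → min 70794.
Length 4: M₁..M₄: k=1: 0+16200+6·12·28=18216; k=2: 1584+16632+6·22·28=21912; k=3: 5148+0+6·27·28=9684 → min 9684 | M₂..M₅: k=2: 0+40040+12·22·38=50072; k=3: 7128+28728+12·27·38=48168; k=4: 16200+0+12·28·38=28968 → min 28968 | M₃..M₆: k=3: 0+70794+22·27·41=95148; k=4: 16632+43624+22·28·41=85512; k=5: 40040+0+22·38·41=74316 → min 74316.
Length 5: M₁..M₅: k=1: 0+28968+6·12·38=31704; k=2: 1584+40040+6·22·38=46640; k=3: 5148+28728+6·27·38=40032; k=4: 9684+0+6·28·38=16068 → min 16068 | M₂..M₆: k=2: 0+74316+12·22·41=85140; k=3: 7128+70794+12·27·41=91206; k=4: 16200+43624+12·28·41=73600; k=5: 28968+0+12·38·41=47664 → min 47664.
Top-level splits: k=1: (M₁..M₁)·(M₂..M₆) → 0+47664+6·12·41 = 50616; k=2: (M₁..M₂)·(M₃..M₆) → 1584+74316+6·22·41 = 81312; k=3: (M₁..M₃)·(M₄..M₆) → 5148+70794+6·27·41 = 82584; k=4: (M₁..M₄)·(M₅..M₆) → 9684+43624+6·28·41 = 60196; k=5: (M₁..M₅)·(M₆..M₆) → 16068+0+6·38·41 = 25416.
Best split is after M₅, i.e. k = 5.

5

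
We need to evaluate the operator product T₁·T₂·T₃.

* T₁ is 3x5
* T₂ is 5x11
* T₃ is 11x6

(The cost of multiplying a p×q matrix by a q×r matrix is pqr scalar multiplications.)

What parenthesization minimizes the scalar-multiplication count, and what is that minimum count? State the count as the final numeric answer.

363

(T₁·(T₂·T₃)): cost 420.
((T₁·T₂)·T₃): cost 363.
Optimal: ((T₁·T₂)·T₃) with cost 363.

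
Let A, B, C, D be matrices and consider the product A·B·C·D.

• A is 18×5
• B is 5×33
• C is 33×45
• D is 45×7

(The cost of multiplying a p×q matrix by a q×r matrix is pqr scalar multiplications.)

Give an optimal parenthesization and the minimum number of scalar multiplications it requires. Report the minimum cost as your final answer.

Adjacent pairs: AB = 18·5·33 = 2970; BC = 5·33·45 = 7425; CD = 33·45·7 = 10395.
Length 3: A..C: k=1: 0+7425+18·5·45=11475; k=2: 2970+0+18·33·45=29700 → min 11475 | B..D: k=2: 0+10395+5·33·7=11550; k=3: 7425+0+5·45·7=9000 → min 9000.
Length 4: A..D: k=1: 0+9000+18·5·7=9630; k=2: 2970+10395+18·33·7=17523; k=3: 11475+0+18·45·7=17145 → min 9630.
Optimal parenthesization: (A·((B·C)·D)) with cost 9630.

9630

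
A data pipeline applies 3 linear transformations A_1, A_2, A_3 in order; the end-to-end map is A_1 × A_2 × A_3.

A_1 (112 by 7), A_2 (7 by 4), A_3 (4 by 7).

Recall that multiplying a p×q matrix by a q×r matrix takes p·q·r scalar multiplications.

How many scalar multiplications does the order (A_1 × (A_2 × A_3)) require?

(A_2 × A_3): 7×4 by 4×7 → 7×7, cost 7·4·7 = 196
(A_1 × (A_2 × A_3)): 112×7 by 7×7 → 112×7, cost 112·7·7 = 5488; cumulative 5684
Total: 5684 scalar multiplications.

5684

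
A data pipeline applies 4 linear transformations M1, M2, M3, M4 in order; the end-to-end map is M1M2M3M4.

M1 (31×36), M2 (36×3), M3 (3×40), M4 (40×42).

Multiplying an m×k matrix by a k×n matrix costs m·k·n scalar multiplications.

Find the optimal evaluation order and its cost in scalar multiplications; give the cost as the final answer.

Adjacent pairs: M1M2 = 31·36·3 = 3348; M2M3 = 36·3·40 = 4320; M3M4 = 3·40·42 = 5040.
Length 3: M1..M3: k=1: 0+4320+31·36·40=48960; k=2: 3348+0+31·3·40=7068 → min 7068 | M2..M4: k=2: 0+5040+36·3·42=9576; k=3: 4320+0+36·40·42=64800 → min 9576.
Length 4: M1..M4: k=1: 0+9576+31·36·42=56448; k=2: 3348+5040+31·3·42=12294; k=3: 7068+0+31·40·42=59148 → min 12294.
Optimal parenthesization: ((M1M2)(M3M4)) with cost 12294.

12294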